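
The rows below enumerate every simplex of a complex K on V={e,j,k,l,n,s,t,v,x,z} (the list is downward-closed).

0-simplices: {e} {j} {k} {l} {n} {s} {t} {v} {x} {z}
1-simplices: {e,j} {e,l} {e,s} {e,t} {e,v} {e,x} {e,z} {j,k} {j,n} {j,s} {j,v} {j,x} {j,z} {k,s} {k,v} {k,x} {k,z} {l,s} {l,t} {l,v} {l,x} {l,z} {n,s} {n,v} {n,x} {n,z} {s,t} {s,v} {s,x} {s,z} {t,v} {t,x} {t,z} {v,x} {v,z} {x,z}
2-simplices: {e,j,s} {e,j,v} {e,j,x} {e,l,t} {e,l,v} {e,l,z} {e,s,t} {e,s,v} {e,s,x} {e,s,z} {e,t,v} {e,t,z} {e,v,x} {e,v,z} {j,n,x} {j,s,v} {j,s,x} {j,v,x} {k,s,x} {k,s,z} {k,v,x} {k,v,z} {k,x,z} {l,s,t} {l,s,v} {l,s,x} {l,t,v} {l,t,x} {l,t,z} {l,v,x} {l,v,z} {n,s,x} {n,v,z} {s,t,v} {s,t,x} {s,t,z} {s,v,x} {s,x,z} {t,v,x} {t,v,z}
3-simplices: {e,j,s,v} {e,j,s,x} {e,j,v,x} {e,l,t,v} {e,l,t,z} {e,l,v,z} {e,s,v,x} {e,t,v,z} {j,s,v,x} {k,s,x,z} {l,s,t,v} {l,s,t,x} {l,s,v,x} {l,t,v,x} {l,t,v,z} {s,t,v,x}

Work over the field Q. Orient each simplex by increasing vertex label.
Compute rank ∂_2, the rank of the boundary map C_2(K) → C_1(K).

n_0=10 n_1=36 n_2=40 n_3=16  [Q]
∂1: piv[ej,el,es,et,ev,ex,ez,jk,jn] rk=9  ker:js,jv,jx,jz,ks,kv,kx,kz,ls,lt,lv,lx,lz,ns,nv,nx,nz,st,sv,sx,sz,tv,tx,tz,vx,vz,xz
∂2: piv[ejs,ejv,ejx,elt,elv,elz,est,esv,esx,esz,etv,etz,evx,evz,jnx,ksx,ksz,kvx,kxz,lst,lsx,ltx,nsx,nvz] rk=24  ker:jsv,jsx,jvx,kvz,lsv,ltv,ltz,lvx,lvz,stv,stx,stz,svx,sxz,tvx,tvz
∂3: piv[ejsv,ejsx,ejvx,eltv,eltz,elvz,esvx,etvz,ksxz,lstv,lstx,lsvx,ltvx] rk=13  ker:jsvx,ltvz,stvx
rk∂_2=24

rank∂_2=24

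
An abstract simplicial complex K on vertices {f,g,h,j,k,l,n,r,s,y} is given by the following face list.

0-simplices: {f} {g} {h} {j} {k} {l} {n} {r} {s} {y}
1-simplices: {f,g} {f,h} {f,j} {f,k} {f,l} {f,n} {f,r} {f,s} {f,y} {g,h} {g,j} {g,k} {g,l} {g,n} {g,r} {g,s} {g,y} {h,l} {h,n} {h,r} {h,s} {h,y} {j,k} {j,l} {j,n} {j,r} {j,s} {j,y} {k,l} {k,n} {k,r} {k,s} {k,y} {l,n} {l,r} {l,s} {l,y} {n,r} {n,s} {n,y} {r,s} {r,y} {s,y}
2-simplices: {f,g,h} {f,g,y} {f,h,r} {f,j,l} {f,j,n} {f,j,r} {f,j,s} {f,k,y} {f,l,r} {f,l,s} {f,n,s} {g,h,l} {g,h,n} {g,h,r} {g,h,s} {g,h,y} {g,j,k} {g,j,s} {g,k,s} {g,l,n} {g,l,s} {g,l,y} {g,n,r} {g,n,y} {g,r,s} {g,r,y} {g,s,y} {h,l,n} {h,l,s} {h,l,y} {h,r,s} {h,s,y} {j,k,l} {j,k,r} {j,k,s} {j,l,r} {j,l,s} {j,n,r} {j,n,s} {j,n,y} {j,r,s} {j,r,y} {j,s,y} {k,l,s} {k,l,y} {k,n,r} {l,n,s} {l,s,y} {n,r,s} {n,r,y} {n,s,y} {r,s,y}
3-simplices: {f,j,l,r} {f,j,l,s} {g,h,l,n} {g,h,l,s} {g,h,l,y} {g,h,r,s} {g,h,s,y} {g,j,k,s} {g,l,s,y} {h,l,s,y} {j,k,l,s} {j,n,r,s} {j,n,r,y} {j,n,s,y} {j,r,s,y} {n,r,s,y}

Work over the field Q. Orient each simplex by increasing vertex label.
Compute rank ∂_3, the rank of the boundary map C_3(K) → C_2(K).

rank∂_3=14

n_0=10 n_1=43 n_2=52 n_3=16  [Q]
∂1: piv[fg,fh,fj,fk,fl,fn,fr,fs,fy] rk=9  ker:gh,gj,gk,gl,gn,gr,gs,gy,hl,hn,hr,hs,hy,jk,jl,jn,jr,js,jy,kl,kn,kr,ks,ky,ln,lr,ls,ly,nr,ns,ny,rs,ry,sy
∂2: piv[fgh,fgy,fhr,fjl,fjn,fjr,fjs,fky,flr,fls,fns,ghl,ghn,ghr,ghs,ghy,gjk,gjs,gks,gln,gls,gly,gnr,gny,grs,gry,gsy,jkl,jkr,jnr,jny,jrs,kly,knr] rk=34  ker:hln,hls,hly,hrs,hsy,jks,jlr,jls,jns,jry,jsy,kls,lns,lsy,nrs,nry,nsy,rsy
∂3: piv[fjlr,fjls,ghln,ghls,ghly,ghrs,ghsy,gjks,glsy,jkls,jnrs,jnry,jnsy,jrsy] rk=14  ker:hlsy,nrsy
rk∂_3=14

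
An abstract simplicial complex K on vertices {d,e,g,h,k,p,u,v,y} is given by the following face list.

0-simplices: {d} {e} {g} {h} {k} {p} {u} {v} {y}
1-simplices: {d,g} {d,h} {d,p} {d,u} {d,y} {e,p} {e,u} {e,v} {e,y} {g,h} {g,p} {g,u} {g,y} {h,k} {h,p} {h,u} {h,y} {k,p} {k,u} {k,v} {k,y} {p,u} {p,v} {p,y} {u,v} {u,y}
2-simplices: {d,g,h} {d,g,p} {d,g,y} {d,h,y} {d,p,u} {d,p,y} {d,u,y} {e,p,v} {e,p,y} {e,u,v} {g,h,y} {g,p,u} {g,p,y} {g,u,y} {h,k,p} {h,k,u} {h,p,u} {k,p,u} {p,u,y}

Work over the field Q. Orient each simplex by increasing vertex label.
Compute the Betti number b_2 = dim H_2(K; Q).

b_2=5

n_0=9 n_1=26 n_2=19  [Q]
∂1: piv[dg,dh,dp,du,dy,ep,ev,hk] rk=8  ker:eu,ey,gh,gp,gu,gy,hp,hu,hy,kp,ku,kv,ky,pu,pv,py,uv,uy
∂2: piv[dgh,dgp,dgy,dhy,dpu,dpy,duy,epv,epy,euv,gpu,hkp,hku,hpu] rk=14  ker:ghy,gpy,guy,kpu,puy
b_2=(19−14)−0=5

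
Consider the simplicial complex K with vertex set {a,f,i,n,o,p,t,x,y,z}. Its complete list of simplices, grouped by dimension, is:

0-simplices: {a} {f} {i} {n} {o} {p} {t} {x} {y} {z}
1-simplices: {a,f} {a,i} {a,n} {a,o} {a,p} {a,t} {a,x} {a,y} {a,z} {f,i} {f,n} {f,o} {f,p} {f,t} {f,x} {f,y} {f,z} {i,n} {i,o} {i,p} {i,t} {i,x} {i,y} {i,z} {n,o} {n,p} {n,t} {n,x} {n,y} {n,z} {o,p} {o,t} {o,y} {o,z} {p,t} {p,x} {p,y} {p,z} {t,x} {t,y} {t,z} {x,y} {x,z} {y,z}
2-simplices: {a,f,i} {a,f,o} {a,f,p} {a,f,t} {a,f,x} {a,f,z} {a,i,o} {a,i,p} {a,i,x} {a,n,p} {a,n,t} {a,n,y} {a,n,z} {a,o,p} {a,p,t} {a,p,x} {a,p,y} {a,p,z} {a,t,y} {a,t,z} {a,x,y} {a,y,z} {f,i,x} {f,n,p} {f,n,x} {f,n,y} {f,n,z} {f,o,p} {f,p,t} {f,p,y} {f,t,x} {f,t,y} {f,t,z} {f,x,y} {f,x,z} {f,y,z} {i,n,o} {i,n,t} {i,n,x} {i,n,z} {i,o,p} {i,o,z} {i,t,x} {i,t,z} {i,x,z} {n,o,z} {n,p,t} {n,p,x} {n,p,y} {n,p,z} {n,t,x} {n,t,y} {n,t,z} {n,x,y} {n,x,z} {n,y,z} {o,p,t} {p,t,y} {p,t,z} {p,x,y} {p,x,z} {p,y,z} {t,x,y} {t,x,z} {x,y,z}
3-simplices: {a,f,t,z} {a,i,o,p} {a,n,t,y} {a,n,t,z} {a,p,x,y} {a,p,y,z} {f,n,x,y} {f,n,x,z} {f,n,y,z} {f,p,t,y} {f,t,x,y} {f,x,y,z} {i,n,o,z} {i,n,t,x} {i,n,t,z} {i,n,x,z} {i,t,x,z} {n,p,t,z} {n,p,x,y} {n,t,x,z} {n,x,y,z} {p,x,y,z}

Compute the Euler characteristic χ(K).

n_0=10 n_1=44 n_2=65 n_3=22
χ=+10−44+65−22=9

χ(K)=9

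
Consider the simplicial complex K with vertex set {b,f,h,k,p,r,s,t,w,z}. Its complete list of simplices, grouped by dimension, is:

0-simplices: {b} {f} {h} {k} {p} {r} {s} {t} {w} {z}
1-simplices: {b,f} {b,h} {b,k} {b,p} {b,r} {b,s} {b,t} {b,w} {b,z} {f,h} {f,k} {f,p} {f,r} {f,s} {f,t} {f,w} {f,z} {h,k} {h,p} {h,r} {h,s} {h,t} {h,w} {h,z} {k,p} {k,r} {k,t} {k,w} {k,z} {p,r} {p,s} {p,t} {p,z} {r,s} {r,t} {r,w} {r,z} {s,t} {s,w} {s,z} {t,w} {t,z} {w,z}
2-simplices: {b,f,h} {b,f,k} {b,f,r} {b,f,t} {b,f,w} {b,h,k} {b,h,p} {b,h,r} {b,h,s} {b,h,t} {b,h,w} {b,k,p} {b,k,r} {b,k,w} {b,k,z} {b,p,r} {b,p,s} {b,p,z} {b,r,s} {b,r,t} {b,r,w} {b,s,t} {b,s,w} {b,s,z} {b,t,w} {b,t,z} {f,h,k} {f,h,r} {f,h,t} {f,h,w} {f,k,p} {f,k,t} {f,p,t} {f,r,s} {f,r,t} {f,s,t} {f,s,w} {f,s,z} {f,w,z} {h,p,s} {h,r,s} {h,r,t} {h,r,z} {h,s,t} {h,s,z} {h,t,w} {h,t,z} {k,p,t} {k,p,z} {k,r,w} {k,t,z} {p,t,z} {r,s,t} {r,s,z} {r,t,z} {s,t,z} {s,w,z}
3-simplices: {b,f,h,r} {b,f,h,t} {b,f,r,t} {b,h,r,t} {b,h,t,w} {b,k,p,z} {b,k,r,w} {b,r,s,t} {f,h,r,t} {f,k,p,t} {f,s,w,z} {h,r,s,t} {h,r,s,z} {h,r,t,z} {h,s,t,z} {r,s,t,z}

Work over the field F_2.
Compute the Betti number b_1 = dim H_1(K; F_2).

n_0=10 n_1=43 n_2=57 n_3=16  [Z2]
∂1: piv[bf,bh,bk,bp,br,bs,bt,bw,bz] rk=9  ker:fh,fk,fp,fr,fs,ft,fw,fz,hk,hp,hr,hs,ht,hw,hz,kp,kr,kt,kw,kz,pr,ps,pt,pz,rs,rt,rw,rz,st,sw,sz,tw,tz,wz
∂2: piv[bfh,bfk,bfr,bft,bfw,bhk,bhp,bhr,bhs,bht,bhw,bkp,bkr,bkw,bkz,bpr,bps,bpz,brs,brt,brw,bst,bsw,bsz,btw,btz,fkp,fkt,fpt,frs,fsz,fwz,hrz,hsz] rk=34  ker:fhk,fhr,fht,fhw,frt,fst,fsw,hps,hrs,hrt,hst,htw,htz,kpt,kpz,krw,ktz,ptz,rst,rsz,rtz,stz,swz
∂3: piv[bfhr,bfht,bfrt,bhrt,bhtw,bkpz,bkrw,brst,fkpt,fswz,hrst,hrsz,hrtz,hstz] rk=14  ker:fhrt,rstz
b_1=(43−9)−34=0

b_1=0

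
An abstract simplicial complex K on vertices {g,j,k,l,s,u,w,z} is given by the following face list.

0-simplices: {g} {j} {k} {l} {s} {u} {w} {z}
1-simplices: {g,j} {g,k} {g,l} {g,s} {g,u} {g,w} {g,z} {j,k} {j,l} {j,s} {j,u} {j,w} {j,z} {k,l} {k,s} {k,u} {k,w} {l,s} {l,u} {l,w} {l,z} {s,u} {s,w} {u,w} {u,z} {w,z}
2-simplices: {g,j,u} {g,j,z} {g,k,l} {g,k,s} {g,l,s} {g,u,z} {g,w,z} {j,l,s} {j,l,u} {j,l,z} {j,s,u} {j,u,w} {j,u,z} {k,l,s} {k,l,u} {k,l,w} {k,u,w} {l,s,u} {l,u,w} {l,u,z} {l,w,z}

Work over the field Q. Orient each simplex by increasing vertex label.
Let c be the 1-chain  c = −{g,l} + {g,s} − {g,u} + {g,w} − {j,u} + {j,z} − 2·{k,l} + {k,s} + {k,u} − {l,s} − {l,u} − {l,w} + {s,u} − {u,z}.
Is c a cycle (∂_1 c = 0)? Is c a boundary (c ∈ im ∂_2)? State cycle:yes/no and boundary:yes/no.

n_0=8 n_1=26 n_2=21  [Q]
∂1: piv[gj,gk,gl,gs,gu,gw,gz] rk=7  ker:jk,jl,js,ju,jw,jz,kl,ks,ku,kw,ls,lu,lw,lz,su,sw,uw,uz,wz
∂2: piv[gju,gjz,gkl,gks,gls,guz,gwz,jls,jlu,jlz,jsu,juw,klu,klw,kuw,lwz] rk=16  ker:juz,kls,lsu,luw,luz
∂1c = 0
c vs im∂2: reduces to 0 ⇒ boundary

cycle:yes boundary:yes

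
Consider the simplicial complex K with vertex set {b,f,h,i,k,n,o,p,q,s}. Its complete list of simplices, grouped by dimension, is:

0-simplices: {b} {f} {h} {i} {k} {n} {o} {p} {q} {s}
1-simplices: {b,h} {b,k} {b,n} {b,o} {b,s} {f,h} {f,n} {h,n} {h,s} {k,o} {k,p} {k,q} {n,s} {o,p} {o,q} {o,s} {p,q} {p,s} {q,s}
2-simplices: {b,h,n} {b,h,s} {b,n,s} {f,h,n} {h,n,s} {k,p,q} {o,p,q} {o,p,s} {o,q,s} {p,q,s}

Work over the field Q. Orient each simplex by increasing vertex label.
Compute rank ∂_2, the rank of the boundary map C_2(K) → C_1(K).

rank∂_2=8

n_0=10 n_1=19 n_2=10  [Q]
∂1: piv[bh,bk,bn,bo,bs,fh,kp,kq] rk=8  ker:fn,hn,hs,ko,ns,op,oq,os,pq,ps,qs
∂2: piv[bhn,bhs,bns,fhn,kpq,opq,ops,oqs] rk=8  ker:hns,pqs
rk∂_2=8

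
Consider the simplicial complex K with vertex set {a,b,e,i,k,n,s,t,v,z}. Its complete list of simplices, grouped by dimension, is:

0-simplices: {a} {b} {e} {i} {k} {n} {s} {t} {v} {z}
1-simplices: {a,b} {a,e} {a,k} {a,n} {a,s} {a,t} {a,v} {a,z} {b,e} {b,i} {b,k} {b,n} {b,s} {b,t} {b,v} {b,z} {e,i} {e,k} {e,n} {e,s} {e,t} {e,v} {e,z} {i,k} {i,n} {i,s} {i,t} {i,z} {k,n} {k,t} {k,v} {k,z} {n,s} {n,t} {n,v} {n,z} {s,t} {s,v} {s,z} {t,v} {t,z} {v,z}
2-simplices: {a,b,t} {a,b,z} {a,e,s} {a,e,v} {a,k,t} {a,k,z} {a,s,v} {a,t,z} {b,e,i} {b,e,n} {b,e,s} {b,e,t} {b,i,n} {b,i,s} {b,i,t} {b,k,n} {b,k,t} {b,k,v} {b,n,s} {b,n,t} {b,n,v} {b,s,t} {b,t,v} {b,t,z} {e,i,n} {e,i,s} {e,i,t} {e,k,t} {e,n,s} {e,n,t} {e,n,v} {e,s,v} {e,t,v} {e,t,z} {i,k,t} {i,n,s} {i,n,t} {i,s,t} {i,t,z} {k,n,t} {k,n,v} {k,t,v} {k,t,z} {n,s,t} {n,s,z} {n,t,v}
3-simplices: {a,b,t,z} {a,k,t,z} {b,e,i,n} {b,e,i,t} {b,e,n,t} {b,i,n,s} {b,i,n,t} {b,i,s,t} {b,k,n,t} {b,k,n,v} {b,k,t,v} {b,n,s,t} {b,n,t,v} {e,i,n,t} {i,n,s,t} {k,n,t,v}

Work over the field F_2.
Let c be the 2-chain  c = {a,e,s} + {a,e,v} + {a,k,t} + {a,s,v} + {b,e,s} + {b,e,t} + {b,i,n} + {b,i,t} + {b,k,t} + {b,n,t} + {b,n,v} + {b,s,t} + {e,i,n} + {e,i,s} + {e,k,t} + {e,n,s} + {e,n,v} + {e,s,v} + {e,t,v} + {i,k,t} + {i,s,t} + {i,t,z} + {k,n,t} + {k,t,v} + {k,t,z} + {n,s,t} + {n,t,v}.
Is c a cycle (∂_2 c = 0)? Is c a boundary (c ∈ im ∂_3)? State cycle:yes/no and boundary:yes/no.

cycle:no boundary:no

n_0=10 n_1=42 n_2=46 n_3=16  [Z2]
∂1: piv[ab,ae,ak,an,as,at,av,az,bi] rk=9  ker:be,bk,bn,bs,bt,bv,bz,ei,ek,en,es,et,ev,ez,ik,in,is,it,iz,kn,kt,kv,kz,ns,nt,nv,nz,st,sv,sz,tv,tz,vz
∂2: piv[abt,abz,aes,aev,akt,akz,asv,atz,bei,ben,bes,bet,bin,bis,bit,bkn,bkt,bkv,bns,bnt,bnv,bst,btv,ekt,env,etz,ikt,itz,nsz] rk=29  ker:btz,ein,eis,eit,ens,ent,esv,etv,ins,int,ist,knt,knv,ktv,ktz,nst,ntv
∂3: piv[abtz,aktz,bein,beit,bent,bins,bint,bist,bknt,bknv,bktv,bnst,bntv] rk=13  ker:eint,inst,kntv
∂2c = {a,k} + {a,t} + {b,k} + {b,n} + {b,t} + {b,v} + {e,k} + {e,n} + {e,s} + {e,t} + {i,k} + {i,z} + {k,n} + {k,t} + {k,v} + {k,z} + {n,v} + {s,t} + {t,v}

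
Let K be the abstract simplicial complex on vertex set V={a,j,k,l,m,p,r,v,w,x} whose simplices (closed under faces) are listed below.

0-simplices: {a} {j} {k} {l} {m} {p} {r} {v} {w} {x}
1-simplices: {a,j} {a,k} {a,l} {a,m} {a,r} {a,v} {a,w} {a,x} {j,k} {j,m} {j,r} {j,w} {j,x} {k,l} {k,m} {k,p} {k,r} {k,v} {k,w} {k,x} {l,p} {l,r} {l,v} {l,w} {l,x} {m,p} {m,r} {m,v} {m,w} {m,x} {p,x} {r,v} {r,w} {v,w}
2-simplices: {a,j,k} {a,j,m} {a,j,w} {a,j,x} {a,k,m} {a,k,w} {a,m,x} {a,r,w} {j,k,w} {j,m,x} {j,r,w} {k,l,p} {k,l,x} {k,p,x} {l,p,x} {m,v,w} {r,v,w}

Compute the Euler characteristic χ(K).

n_0=10 n_1=34 n_2=17
χ=+10−34+17=-7

χ(K)=-7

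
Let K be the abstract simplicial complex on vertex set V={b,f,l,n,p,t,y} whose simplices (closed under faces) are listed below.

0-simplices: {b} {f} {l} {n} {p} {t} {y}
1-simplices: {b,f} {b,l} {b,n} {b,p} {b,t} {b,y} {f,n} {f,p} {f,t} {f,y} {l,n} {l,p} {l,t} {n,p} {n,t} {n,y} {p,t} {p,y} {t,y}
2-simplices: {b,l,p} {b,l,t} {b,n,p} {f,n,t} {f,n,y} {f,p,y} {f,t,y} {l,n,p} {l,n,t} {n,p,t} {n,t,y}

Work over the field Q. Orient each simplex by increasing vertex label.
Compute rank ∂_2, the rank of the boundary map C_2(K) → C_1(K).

n_0=7 n_1=19 n_2=11  [Q]
∂1: piv[bf,bl,bn,bp,bt,by] rk=6  ker:fn,fp,ft,fy,ln,lp,lt,np,nt,ny,pt,py,ty
∂2: piv[blp,blt,bnp,fnt,fny,fpy,fty,lnp,lnt,npt] rk=10  ker:nty
rk∂_2=10

rank∂_2=10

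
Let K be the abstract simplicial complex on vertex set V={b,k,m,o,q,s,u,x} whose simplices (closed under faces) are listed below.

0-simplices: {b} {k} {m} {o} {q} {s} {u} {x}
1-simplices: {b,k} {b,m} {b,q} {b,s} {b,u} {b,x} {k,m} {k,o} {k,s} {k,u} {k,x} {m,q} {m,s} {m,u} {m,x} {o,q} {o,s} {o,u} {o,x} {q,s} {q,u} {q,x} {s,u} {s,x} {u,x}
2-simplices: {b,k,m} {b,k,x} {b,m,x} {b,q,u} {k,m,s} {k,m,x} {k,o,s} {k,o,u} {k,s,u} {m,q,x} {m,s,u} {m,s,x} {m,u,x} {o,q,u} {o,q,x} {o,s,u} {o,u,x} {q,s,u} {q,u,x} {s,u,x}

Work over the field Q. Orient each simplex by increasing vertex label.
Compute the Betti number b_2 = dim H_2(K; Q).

b_2=4

n_0=8 n_1=25 n_2=20  [Q]
∂1: piv[bk,bm,bq,bs,bu,bx,ko] rk=7  ker:km,ks,ku,kx,mq,ms,mu,mx,oq,os,ou,ox,qs,qu,qx,su,sx,ux
∂2: piv[bkm,bkx,bmx,bqu,kms,kos,kou,ksu,mqx,msu,msx,mux,oqu,oqx,oux,qsu] rk=16  ker:kmx,osu,qux,sux
b_2=(20−16)−0=4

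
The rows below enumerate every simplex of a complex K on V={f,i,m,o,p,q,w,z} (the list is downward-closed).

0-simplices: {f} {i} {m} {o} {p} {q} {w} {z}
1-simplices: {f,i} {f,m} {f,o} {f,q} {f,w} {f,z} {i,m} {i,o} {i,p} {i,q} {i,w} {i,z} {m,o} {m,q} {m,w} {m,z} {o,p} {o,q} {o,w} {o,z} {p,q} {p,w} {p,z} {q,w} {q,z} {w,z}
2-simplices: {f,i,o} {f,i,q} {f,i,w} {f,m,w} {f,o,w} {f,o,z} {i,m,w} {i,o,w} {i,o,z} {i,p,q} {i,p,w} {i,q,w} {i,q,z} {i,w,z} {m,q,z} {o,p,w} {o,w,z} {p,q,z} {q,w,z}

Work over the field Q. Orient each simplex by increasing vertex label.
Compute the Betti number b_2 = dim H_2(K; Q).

b_2=3

n_0=8 n_1=26 n_2=19  [Q]
∂1: piv[fi,fm,fo,fq,fw,fz,ip] rk=7  ker:im,io,iq,iw,iz,mo,mq,mw,mz,op,oq,ow,oz,pq,pw,pz,qw,qz,wz
∂2: piv[fio,fiq,fiw,fmw,fow,foz,imw,ioz,ipq,ipw,iqw,iqz,iwz,mqz,opw,pqz] rk=16  ker:iow,owz,qwz
b_2=(19−16)−0=3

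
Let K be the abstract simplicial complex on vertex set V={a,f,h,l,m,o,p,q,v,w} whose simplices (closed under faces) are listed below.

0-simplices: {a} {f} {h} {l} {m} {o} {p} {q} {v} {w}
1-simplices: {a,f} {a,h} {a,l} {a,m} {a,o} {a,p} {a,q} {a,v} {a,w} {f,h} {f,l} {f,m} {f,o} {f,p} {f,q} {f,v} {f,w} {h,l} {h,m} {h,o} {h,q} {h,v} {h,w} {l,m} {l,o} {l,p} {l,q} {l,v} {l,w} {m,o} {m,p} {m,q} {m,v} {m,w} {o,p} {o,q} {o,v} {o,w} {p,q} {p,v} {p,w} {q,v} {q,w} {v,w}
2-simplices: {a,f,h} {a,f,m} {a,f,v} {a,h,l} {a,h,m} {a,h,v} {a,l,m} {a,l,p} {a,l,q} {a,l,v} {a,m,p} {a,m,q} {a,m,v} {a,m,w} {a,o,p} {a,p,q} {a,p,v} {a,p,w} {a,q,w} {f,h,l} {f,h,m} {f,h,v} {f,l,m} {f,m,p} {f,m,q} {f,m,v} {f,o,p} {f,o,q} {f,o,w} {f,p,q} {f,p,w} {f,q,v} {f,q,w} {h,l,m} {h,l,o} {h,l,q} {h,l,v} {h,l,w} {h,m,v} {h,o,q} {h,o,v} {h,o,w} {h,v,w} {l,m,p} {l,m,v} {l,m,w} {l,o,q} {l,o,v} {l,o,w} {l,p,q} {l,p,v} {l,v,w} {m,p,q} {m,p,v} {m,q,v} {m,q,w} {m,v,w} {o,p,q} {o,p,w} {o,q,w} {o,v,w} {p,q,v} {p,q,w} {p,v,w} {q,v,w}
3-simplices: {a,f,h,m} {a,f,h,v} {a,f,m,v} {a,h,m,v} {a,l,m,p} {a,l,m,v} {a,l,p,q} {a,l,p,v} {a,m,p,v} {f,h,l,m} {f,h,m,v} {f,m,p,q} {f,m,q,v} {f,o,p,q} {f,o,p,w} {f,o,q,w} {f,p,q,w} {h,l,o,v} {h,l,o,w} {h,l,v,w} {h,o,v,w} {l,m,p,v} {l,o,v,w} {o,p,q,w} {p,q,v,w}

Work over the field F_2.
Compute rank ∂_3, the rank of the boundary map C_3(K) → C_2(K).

n_0=10 n_1=44 n_2=65 n_3=25  [Z2]
∂1: piv[af,ah,al,am,ao,ap,aq,av,aw] rk=9  ker:fh,fl,fm,fo,fp,fq,fv,fw,hl,hm,ho,hq,hv,hw,lm,lo,lp,lq,lv,lw,mo,mp,mq,mv,mw,op,oq,ov,ow,pq,pv,pw,qv,qw,vw
∂2: piv[afh,afm,afv,ahl,ahm,ahv,alm,alp,alq,alv,amp,amq,amv,amw,aop,apq,apv,apw,aqw,fhl,fmp,fmq,fop,foq,fow,fpw,fqv,hlo,hlq,hlw,hoq,hov,how,hvw] rk=34  ker:fhm,fhv,flm,fmv,fpq,fqw,hlm,hlv,hmv,lmp,lmv,lmw,loq,lov,low,lpq,lpv,lvw,mpq,mpv,mqv,mqw,mvw,opq,opw,oqw,ovw,pqv,pqw,pvw,qvw
∂3: piv[afhm,afhv,afmv,ahmv,almp,almv,alpq,alpv,ampv,fhlm,fmpq,fmqv,fopq,fopw,foqw,fpqw,hlov,hlow,hlvw,hovw,pqvw] rk=21  ker:fhmv,lmpv,lovw,opqw
rk∂_3=21

rank∂_3=21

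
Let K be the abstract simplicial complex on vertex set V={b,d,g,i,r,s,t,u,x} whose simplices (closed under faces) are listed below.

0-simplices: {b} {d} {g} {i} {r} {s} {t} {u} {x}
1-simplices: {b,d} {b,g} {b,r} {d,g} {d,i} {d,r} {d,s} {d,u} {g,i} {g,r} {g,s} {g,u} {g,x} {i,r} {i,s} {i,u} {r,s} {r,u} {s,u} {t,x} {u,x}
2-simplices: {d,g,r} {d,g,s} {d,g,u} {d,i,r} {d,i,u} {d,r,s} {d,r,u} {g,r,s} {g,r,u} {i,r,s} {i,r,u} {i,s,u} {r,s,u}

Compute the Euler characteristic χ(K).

χ(K)=1

n_0=9 n_1=21 n_2=13
χ=+9−21+13=1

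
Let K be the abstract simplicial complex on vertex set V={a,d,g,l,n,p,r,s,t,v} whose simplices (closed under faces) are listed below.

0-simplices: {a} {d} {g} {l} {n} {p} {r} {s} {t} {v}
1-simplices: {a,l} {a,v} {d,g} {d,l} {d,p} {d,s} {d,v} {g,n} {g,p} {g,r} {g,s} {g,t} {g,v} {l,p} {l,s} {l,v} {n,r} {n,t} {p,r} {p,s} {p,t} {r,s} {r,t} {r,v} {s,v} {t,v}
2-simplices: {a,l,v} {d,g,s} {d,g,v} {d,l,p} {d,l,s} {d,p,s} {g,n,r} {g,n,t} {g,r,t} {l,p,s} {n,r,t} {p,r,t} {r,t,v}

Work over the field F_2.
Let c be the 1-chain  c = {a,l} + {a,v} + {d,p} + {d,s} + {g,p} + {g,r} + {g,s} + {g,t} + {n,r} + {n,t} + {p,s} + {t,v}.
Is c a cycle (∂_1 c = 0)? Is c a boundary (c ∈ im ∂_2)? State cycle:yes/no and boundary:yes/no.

cycle:no boundary:no

n_0=10 n_1=26 n_2=13  [Z2]
∂1: piv[al,av,dg,dl,dp,ds,gn,gr,gt] rk=9  ker:dv,gp,gs,gv,lp,ls,lv,nr,nt,pr,ps,pt,rs,rt,rv,sv,tv
∂2: piv[alv,dgs,dgv,dlp,dls,dps,gnr,gnt,grt,prt,rtv] rk=11  ker:lps,nrt
∂1c = {l} + {p} + {s} + {t}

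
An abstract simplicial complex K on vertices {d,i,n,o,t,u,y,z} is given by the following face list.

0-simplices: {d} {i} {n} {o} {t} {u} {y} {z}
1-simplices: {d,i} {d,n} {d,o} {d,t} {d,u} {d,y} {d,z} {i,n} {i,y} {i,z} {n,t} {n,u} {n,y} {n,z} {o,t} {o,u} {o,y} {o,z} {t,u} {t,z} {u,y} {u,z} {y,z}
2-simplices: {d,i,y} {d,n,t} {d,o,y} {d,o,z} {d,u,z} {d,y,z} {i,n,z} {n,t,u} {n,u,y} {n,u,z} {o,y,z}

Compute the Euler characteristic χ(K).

n_0=8 n_1=23 n_2=11
χ=+8−23+11=-4

χ(K)=-4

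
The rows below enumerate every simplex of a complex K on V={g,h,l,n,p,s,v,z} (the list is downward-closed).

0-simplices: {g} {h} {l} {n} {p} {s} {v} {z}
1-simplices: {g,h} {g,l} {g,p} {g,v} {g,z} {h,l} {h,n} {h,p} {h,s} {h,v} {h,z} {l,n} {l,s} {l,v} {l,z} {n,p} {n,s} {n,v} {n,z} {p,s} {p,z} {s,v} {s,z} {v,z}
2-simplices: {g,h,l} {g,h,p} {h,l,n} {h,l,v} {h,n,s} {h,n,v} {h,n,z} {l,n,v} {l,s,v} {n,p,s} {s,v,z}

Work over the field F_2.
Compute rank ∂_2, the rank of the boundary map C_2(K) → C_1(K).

rank∂_2=10

n_0=8 n_1=24 n_2=11  [Z2]
∂1: piv[gh,gl,gp,gv,gz,hn,hs] rk=7  ker:hl,hp,hv,hz,ln,ls,lv,lz,np,ns,nv,nz,ps,pz,sv,sz,vz
∂2: piv[ghl,ghp,hln,hlv,hns,hnv,hnz,lsv,nps,svz] rk=10  ker:lnv
rk∂_2=10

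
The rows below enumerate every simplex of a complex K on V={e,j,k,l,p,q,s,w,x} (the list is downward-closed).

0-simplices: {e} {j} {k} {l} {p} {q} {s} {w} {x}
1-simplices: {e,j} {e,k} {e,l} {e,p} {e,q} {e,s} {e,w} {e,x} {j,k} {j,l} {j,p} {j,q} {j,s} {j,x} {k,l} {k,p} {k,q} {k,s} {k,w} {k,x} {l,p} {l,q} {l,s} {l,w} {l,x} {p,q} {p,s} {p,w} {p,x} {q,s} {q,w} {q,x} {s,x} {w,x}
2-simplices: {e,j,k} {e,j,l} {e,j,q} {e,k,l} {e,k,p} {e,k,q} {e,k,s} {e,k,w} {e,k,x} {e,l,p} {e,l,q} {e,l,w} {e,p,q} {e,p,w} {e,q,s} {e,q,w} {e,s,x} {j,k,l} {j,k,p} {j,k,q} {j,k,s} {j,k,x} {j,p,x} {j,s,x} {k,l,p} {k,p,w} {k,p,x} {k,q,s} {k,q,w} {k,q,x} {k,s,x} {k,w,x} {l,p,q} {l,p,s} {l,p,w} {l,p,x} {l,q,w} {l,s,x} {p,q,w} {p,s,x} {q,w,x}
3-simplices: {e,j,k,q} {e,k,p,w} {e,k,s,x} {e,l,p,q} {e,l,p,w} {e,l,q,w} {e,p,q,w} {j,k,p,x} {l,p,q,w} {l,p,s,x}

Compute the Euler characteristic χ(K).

n_0=9 n_1=34 n_2=41 n_3=10
χ=+9−34+41−10=6

χ(K)=6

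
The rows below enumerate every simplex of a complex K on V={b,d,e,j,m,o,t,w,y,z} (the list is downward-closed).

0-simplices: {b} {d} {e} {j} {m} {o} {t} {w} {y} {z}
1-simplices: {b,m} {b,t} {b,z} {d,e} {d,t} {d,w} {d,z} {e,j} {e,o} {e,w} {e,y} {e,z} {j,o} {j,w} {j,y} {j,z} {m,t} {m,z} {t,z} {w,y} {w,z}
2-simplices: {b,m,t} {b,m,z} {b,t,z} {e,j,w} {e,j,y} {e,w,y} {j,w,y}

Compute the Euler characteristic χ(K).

χ(K)=-4

n_0=10 n_1=21 n_2=7
χ=+10−21+7=-4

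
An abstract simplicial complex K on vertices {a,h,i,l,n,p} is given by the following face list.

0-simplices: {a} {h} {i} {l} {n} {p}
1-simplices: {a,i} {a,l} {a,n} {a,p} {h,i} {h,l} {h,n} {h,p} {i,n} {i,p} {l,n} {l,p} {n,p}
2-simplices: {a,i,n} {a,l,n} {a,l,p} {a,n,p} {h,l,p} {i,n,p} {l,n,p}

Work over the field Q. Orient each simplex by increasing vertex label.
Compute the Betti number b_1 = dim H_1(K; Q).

b_1=2

n_0=6 n_1=13 n_2=7  [Q]
∂1: piv[ai,al,an,ap,hi] rk=5  ker:hl,hn,hp,in,ip,ln,lp,np
∂2: piv[ain,aln,alp,anp,hlp,inp] rk=6  ker:lnp
b_1=(13−5)−6=2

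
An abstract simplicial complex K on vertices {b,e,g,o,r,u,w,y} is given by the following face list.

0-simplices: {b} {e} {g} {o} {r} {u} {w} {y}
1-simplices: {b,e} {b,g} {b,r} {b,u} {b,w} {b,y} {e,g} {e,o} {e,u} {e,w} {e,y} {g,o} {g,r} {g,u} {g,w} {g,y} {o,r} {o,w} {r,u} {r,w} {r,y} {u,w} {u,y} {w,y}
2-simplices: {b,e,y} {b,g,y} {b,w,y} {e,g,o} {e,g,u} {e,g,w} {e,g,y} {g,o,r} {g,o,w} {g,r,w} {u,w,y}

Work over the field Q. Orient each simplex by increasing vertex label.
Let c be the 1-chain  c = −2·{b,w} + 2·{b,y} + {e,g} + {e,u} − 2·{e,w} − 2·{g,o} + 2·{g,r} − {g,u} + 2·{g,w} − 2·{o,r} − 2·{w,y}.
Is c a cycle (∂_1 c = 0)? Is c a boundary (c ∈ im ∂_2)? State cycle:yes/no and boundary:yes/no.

cycle:yes boundary:yes

n_0=8 n_1=24 n_2=11  [Q]
∂1: piv[be,bg,br,bu,bw,by,eo] rk=7  ker:eg,eu,ew,ey,go,gr,gu,gw,gy,or,ow,ru,rw,ry,uw,uy,wy
∂2: piv[bey,bgy,bwy,ego,egu,egw,egy,gor,gow,grw,uwy] rk=11
∂1c = 0
c vs im∂2: reduces to 0 ⇒ boundary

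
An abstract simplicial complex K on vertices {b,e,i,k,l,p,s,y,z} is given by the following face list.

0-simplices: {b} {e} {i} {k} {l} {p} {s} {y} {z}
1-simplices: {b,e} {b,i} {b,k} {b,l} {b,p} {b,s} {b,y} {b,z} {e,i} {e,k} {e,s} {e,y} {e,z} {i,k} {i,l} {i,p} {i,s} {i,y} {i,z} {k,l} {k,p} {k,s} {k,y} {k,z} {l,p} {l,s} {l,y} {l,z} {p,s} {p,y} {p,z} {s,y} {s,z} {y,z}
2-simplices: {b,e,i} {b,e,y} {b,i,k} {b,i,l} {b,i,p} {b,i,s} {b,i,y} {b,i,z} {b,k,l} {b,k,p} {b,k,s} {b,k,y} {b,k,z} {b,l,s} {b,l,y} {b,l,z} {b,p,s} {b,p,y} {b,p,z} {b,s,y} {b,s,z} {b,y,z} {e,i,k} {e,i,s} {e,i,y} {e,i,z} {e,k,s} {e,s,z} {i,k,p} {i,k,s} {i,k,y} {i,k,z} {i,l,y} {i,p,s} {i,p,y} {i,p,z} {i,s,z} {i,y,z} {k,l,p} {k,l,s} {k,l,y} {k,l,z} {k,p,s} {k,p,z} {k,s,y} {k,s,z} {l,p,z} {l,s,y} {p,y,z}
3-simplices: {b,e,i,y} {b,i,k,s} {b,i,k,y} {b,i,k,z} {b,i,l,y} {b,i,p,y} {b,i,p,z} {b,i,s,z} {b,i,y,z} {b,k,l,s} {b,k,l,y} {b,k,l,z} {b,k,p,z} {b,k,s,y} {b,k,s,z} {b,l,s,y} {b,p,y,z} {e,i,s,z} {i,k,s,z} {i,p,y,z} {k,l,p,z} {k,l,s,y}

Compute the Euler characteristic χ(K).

n_0=9 n_1=34 n_2=49 n_3=22
χ=+9−34+49−22=2

χ(K)=2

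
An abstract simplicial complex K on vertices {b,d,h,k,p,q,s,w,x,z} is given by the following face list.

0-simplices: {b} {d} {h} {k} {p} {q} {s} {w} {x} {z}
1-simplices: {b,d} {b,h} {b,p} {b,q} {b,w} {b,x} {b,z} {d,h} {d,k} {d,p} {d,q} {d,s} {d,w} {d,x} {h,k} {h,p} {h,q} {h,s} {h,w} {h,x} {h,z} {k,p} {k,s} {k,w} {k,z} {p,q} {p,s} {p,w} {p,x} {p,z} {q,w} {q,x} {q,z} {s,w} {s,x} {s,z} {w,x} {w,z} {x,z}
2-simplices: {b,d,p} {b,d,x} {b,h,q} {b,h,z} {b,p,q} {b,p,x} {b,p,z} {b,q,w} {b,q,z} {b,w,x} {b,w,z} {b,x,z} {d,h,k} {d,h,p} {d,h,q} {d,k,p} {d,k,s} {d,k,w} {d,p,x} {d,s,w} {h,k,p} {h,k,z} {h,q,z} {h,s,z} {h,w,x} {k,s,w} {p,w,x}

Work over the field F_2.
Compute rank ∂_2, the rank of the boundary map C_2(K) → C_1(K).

rank∂_2=23

n_0=10 n_1=39 n_2=27  [Z2]
∂1: piv[bd,bh,bp,bq,bw,bx,bz,dk,ds] rk=9  ker:dh,dp,dq,dw,dx,hk,hp,hq,hs,hw,hx,hz,kp,ks,kw,kz,pq,ps,pw,px,pz,qw,qx,qz,sw,sx,sz,wx,wz,xz
∂2: piv[bdp,bdx,bhq,bhz,bpq,bpx,bpz,bqw,bqz,bwx,bwz,bxz,dhk,dhp,dhq,dkp,dks,dkw,dsw,hkz,hsz,hwx,pwx] rk=23  ker:dpx,hkp,hqz,ksw
rk∂_2=23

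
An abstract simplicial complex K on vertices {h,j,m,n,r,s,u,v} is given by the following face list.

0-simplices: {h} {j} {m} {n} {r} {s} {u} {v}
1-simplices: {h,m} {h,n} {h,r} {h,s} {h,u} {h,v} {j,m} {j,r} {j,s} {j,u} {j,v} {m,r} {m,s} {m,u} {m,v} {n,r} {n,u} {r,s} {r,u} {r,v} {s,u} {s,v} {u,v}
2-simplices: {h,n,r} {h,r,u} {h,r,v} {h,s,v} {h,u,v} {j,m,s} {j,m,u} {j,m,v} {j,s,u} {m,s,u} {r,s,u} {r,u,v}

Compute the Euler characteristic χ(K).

χ(K)=-3

n_0=8 n_1=23 n_2=12
χ=+8−23+12=-3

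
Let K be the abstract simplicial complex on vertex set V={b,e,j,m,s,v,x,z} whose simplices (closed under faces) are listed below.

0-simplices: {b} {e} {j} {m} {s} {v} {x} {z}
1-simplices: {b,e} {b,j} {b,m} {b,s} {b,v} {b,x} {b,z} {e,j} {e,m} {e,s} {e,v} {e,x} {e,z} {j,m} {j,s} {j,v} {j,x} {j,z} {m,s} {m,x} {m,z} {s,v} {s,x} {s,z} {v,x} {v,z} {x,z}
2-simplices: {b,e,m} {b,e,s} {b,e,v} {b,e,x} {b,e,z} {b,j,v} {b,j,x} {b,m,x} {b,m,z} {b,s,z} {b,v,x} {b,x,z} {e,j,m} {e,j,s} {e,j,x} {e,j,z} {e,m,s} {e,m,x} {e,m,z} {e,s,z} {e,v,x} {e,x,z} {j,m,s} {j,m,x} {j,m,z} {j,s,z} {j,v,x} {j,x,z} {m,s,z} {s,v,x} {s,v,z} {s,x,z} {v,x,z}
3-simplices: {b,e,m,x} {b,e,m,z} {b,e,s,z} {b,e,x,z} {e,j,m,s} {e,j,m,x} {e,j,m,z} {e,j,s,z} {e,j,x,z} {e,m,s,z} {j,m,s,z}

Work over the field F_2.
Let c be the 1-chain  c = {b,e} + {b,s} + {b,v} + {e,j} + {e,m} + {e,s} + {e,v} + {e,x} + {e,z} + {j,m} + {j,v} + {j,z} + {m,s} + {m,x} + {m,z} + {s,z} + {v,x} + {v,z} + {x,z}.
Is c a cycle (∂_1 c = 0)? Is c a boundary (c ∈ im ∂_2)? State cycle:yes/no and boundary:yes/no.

cycle:no boundary:no

n_0=8 n_1=27 n_2=33 n_3=11  [Z2]
∂1: piv[be,bj,bm,bs,bv,bx,bz] rk=7  ker:ej,em,es,ev,ex,ez,jm,js,jv,jx,jz,ms,mx,mz,sv,sx,sz,vx,vz,xz
∂2: piv[bem,bes,bev,bex,bez,bjv,bjx,bmx,bmz,bsz,bvx,bxz,ejm,ejs,ejx,ejz,ems,svx,svz,sxz] rk=20  ker:emx,emz,esz,evx,exz,jms,jmx,jmz,jsz,jvx,jxz,msz,vxz
∂3: piv[bemx,bemz,besz,bexz,ejms,ejmx,ejmz,ejsz,ejxz,emsz] rk=10  ker:jmsz
∂1c = {b} + {e} + {m} + {v}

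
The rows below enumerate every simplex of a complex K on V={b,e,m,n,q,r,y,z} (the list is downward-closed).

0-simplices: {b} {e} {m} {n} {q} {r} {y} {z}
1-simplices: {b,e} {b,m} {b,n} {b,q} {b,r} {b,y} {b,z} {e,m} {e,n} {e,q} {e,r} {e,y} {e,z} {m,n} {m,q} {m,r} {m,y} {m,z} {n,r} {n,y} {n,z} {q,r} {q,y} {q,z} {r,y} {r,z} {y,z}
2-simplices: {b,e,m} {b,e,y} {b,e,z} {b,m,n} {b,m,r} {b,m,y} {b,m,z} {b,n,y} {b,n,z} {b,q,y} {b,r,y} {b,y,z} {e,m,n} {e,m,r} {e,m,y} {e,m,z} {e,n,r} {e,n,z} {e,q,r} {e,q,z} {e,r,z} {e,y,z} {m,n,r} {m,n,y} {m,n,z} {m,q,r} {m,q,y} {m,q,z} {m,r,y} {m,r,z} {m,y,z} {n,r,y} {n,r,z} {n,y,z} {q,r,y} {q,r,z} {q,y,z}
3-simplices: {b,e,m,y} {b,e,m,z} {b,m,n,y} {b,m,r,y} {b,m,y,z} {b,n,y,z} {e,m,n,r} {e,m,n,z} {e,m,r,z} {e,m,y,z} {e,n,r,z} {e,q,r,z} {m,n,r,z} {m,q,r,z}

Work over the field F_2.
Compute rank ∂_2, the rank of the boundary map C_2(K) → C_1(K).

n_0=8 n_1=27 n_2=37 n_3=14  [Z2]
∂1: piv[be,bm,bn,bq,br,by,bz] rk=7  ker:em,en,eq,er,ey,ez,mn,mq,mr,my,mz,nr,ny,nz,qr,qy,qz,ry,rz,yz
∂2: piv[bem,bey,bez,bmn,bmr,bmy,bmz,bny,bnz,bqy,bry,byz,emn,emr,enr,eqr,eqz,erz,mqr,mqy] rk=20  ker:emy,emz,enz,eyz,mnr,mny,mnz,mqz,mry,mrz,myz,nry,nrz,nyz,qry,qrz,qyz
∂3: piv[bemy,bemz,bmny,bmry,bmyz,bnyz,emnr,emnz,emrz,emyz,enrz,eqrz,mqrz] rk=13  ker:mnrz
rk∂_2=20

rank∂_2=20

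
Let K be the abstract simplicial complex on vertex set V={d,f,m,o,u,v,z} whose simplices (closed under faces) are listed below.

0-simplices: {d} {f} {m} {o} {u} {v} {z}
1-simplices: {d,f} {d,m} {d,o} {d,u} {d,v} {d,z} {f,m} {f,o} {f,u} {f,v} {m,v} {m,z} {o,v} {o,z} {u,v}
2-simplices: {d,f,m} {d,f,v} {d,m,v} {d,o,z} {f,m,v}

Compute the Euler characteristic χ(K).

χ(K)=-3

n_0=7 n_1=15 n_2=5
χ=+7−15+5=-3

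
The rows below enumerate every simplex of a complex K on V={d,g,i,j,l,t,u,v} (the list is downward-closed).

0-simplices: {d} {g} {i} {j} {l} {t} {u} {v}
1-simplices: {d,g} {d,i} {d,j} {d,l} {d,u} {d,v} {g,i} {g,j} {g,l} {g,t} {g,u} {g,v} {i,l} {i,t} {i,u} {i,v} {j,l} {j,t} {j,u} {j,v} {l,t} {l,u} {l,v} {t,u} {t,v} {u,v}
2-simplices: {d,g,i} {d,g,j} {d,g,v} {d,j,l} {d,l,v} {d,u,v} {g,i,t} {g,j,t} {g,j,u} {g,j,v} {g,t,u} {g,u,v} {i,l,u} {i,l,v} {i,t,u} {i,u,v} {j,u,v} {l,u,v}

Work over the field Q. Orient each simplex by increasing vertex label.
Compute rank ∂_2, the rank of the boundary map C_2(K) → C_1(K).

rank∂_2=16

n_0=8 n_1=26 n_2=18  [Q]
∂1: piv[dg,di,dj,dl,du,dv,gt] rk=7  ker:gi,gj,gl,gu,gv,il,it,iu,iv,jl,jt,ju,jv,lt,lu,lv,tu,tv,uv
∂2: piv[dgi,dgj,dgv,djl,dlv,duv,git,gjt,gju,gjv,gtu,guv,ilu,ilv,itu,iuv] rk=16  ker:juv,luv
rk∂_2=16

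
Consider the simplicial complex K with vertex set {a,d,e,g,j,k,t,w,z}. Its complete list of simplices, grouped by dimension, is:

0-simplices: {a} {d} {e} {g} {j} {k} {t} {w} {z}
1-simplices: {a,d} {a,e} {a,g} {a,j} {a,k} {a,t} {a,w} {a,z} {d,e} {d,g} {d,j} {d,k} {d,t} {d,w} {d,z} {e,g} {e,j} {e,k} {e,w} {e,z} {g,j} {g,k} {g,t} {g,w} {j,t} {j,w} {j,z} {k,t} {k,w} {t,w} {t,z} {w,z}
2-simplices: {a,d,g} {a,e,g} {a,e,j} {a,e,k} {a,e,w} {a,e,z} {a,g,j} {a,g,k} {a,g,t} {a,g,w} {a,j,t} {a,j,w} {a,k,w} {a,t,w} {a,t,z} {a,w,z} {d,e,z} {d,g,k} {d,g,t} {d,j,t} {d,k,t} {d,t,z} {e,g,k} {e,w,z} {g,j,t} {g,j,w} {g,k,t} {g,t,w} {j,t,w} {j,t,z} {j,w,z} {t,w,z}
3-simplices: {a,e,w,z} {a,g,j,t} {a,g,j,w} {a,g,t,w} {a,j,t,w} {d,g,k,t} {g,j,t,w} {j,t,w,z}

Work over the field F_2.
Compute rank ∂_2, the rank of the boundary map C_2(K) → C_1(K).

n_0=9 n_1=32 n_2=32 n_3=8  [Z2]
∂1: piv[ad,ae,ag,aj,ak,at,aw,az] rk=8  ker:de,dg,dj,dk,dt,dw,dz,eg,ej,ek,ew,ez,gj,gk,gt,gw,jt,jw,jz,kt,kw,tw,tz,wz
∂2: piv[adg,aeg,aej,aek,aew,aez,agj,agk,agt,agw,ajt,ajw,akw,atw,atz,awz,dez,dgk,dgt,djt,dkt,dtz,jtz] rk=23  ker:egk,ewz,gjt,gjw,gkt,gtw,jtw,jwz,twz
∂3: piv[aewz,agjt,agjw,agtw,ajtw,dgkt,jtwz] rk=7  ker:gjtw
rk∂_2=23

rank∂_2=23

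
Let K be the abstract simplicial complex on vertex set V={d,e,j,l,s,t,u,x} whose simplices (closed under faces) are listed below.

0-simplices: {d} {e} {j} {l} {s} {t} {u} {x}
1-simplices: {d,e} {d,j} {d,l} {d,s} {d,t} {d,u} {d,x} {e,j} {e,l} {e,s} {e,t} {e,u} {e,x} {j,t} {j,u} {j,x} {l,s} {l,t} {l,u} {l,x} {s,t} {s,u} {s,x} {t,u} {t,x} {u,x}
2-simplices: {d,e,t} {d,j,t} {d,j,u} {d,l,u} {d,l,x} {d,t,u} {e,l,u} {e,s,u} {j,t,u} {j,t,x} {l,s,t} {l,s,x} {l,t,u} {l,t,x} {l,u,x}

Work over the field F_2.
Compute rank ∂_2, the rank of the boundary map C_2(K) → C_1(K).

rank∂_2=14

n_0=8 n_1=26 n_2=15  [Z2]
∂1: piv[de,dj,dl,ds,dt,du,dx] rk=7  ker:ej,el,es,et,eu,ex,jt,ju,jx,ls,lt,lu,lx,st,su,sx,tu,tx,ux
∂2: piv[det,djt,dju,dlu,dlx,dtu,elu,esu,jtx,lst,lsx,ltu,ltx,lux] rk=14  ker:jtu
rk∂_2=14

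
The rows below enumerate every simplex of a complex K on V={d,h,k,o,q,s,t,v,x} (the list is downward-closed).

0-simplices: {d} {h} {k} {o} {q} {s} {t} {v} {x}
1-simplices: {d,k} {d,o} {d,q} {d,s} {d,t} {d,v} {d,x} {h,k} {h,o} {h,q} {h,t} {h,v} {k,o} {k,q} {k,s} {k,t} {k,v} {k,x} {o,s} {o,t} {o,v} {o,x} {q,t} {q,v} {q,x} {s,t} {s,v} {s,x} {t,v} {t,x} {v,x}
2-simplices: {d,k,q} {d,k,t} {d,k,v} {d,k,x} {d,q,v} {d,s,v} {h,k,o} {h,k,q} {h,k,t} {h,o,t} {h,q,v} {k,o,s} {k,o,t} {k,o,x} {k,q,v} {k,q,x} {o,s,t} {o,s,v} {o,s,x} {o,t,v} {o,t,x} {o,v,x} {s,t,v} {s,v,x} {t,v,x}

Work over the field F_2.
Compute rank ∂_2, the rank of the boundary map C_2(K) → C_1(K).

n_0=9 n_1=31 n_2=25  [Z2]
∂1: piv[dk,do,dq,ds,dt,dv,dx,hk] rk=8  ker:ho,hq,ht,hv,ko,kq,ks,kt,kv,kx,os,ot,ov,ox,qt,qv,qx,st,sv,sx,tv,tx,vx
∂2: piv[dkq,dkt,dkv,dkx,dqv,dsv,hko,hkq,hkt,hot,hqv,kos,kox,kqx,ost,osv,osx,otv,otx,ovx] rk=20  ker:kot,kqv,stv,svx,tvx
rk∂_2=20

rank∂_2=20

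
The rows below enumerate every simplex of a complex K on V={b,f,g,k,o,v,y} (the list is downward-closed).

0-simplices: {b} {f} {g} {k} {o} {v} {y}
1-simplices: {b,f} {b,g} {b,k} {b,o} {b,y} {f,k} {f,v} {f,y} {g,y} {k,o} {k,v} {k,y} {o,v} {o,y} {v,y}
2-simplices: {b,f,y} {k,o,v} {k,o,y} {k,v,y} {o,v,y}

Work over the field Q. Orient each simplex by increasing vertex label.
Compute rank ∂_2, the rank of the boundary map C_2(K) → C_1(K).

n_0=7 n_1=15 n_2=5  [Q]
∂1: piv[bf,bg,bk,bo,by,fv] rk=6  ker:fk,fy,gy,ko,kv,ky,ov,oy,vy
∂2: piv[bfy,kov,koy,kvy] rk=4  ker:ovy
rk∂_2=4

rank∂_2=4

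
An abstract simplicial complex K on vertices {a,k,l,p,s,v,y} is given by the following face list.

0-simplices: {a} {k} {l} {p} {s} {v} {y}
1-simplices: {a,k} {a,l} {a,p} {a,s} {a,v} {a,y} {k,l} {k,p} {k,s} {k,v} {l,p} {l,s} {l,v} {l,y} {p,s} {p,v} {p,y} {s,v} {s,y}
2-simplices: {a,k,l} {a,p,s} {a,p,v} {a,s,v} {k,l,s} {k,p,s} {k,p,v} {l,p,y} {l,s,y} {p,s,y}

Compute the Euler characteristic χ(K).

χ(K)=-2

n_0=7 n_1=19 n_2=10
χ=+7−19+10=-2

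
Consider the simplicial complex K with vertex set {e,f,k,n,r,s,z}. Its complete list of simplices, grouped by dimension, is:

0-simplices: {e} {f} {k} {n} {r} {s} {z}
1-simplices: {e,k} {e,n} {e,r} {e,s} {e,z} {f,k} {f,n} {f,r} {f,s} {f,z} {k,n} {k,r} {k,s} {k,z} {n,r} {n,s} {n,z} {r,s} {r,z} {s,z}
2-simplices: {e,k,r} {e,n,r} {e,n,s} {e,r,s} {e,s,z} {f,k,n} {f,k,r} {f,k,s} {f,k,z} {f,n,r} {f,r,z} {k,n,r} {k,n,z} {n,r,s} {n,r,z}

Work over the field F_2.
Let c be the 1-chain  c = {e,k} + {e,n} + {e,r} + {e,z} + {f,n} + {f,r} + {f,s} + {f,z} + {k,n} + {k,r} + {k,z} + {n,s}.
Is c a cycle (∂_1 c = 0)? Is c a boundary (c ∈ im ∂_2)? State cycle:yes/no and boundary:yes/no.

n_0=7 n_1=20 n_2=15  [Z2]
∂1: piv[ek,en,er,es,ez,fk] rk=6  ker:fn,fr,fs,fz,kn,kr,ks,kz,nr,ns,nz,rs,rz,sz
∂2: piv[ekr,enr,ens,ers,esz,fkn,fkr,fks,fkz,fnr,frz,knz] rk=12  ker:knr,nrs,nrz
∂1c = {r} + {z}

cycle:no boundary:no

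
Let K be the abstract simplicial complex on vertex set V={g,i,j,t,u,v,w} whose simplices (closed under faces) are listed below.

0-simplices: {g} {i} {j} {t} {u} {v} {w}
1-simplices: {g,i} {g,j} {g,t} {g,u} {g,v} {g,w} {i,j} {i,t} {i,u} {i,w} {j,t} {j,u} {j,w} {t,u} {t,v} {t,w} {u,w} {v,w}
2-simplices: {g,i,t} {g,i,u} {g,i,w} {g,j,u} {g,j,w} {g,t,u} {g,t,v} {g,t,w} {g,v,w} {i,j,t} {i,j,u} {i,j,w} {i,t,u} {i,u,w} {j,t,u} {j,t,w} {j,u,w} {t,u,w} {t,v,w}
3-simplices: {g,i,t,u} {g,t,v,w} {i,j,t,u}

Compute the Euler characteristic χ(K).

χ(K)=5

n_0=7 n_1=18 n_2=19 n_3=3
χ=+7−18+19−3=5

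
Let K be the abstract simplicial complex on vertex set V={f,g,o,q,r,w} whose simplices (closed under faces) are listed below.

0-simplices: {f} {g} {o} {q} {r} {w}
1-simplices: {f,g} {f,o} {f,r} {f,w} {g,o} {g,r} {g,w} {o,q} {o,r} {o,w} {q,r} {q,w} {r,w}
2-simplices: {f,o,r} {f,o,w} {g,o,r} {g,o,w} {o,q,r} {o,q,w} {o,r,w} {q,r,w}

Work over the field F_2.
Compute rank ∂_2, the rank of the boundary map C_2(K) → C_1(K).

rank∂_2=7

n_0=6 n_1=13 n_2=8  [Z2]
∂1: piv[fg,fo,fr,fw,oq] rk=5  ker:go,gr,gw,or,ow,qr,qw,rw
∂2: piv[for,fow,gor,gow,oqr,oqw,orw] rk=7  ker:qrw
rk∂_2=7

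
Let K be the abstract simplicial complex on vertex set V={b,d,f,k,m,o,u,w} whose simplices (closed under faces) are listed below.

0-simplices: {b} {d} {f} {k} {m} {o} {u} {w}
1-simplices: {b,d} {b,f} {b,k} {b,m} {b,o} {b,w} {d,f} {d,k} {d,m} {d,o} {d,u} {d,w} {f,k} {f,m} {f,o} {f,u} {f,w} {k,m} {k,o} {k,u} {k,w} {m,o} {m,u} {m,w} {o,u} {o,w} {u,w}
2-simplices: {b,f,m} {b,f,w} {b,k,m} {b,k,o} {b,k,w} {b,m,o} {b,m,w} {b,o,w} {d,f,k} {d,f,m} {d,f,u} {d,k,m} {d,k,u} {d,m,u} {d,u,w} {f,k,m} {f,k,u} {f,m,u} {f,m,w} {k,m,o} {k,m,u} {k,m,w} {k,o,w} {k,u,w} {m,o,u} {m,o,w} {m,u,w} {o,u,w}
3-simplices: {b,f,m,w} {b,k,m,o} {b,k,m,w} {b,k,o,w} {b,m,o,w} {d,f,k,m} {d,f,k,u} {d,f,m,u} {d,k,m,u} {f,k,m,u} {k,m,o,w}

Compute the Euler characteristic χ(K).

n_0=8 n_1=27 n_2=28 n_3=11
χ=+8−27+28−11=-2

χ(K)=-2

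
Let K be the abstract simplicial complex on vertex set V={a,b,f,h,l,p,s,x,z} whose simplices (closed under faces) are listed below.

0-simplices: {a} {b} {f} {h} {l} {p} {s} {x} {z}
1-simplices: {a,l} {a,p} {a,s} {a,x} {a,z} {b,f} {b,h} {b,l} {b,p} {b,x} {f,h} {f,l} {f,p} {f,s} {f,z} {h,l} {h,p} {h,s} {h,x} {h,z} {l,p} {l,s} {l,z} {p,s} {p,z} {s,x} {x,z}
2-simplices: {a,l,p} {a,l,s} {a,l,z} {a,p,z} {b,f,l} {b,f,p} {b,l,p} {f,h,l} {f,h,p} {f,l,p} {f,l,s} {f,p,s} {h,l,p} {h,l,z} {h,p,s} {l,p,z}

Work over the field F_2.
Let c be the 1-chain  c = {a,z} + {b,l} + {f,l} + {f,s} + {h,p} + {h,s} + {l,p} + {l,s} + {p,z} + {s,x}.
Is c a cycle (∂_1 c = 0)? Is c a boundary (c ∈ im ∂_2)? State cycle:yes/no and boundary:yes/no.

cycle:no boundary:no

n_0=9 n_1=27 n_2=16  [Z2]
∂1: piv[al,ap,as,ax,az,bf,bh,bl] rk=8  ker:bp,bx,fh,fl,fp,fs,fz,hl,hp,hs,hx,hz,lp,ls,lz,ps,pz,sx,xz
∂2: piv[alp,als,alz,apz,bfl,bfp,blp,fhl,fhp,fls,fps,hlz,hps] rk=13  ker:flp,hlp,lpz
∂1c = {a} + {b} + {p} + {x}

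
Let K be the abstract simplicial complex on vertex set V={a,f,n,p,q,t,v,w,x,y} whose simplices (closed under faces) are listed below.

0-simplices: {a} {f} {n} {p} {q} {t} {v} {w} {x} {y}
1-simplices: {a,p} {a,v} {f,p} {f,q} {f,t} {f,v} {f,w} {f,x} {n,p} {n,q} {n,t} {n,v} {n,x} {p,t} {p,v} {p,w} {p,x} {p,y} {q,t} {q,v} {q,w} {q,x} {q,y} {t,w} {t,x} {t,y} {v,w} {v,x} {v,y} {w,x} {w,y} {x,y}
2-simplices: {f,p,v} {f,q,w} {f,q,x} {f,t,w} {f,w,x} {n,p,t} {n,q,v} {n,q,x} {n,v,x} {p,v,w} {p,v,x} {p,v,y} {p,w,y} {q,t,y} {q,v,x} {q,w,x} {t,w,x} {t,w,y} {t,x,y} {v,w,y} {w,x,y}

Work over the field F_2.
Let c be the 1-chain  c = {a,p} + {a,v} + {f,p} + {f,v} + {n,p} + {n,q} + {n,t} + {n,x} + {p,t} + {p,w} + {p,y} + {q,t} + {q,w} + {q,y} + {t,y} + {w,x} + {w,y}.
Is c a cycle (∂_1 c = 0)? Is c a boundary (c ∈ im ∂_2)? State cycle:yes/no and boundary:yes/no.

cycle:yes boundary:no

n_0=10 n_1=32 n_2=21  [Z2]
∂1: piv[ap,av,fp,fq,ft,fw,fx,np,py] rk=9  ker:fv,nq,nt,nv,nx,pt,pv,pw,px,qt,qv,qw,qx,qy,tw,tx,ty,vw,vx,vy,wx,wy,xy
∂2: piv[fpv,fqw,fqx,ftw,fwx,npt,nqv,nqx,nvx,pvw,pvx,pvy,pwy,qty,twx,twy,txy] rk=17  ker:qvx,qwx,vwy,wxy
∂1c = 0
c vs im∂2: residual ≠ 0 ⇒ not boundary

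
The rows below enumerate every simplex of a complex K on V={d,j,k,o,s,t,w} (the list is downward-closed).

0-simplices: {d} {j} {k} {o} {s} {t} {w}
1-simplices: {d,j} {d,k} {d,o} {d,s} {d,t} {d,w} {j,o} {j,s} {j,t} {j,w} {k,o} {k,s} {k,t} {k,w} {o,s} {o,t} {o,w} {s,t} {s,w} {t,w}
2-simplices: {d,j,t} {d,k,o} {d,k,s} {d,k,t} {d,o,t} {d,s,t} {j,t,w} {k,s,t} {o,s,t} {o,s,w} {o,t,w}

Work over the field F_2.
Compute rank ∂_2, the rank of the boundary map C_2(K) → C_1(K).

rank∂_2=10

n_0=7 n_1=20 n_2=11  [Z2]
∂1: piv[dj,dk,do,ds,dt,dw] rk=6  ker:jo,js,jt,jw,ko,ks,kt,kw,os,ot,ow,st,sw,tw
∂2: piv[djt,dko,dks,dkt,dot,dst,jtw,ost,osw,otw] rk=10  ker:kst
rk∂_2=10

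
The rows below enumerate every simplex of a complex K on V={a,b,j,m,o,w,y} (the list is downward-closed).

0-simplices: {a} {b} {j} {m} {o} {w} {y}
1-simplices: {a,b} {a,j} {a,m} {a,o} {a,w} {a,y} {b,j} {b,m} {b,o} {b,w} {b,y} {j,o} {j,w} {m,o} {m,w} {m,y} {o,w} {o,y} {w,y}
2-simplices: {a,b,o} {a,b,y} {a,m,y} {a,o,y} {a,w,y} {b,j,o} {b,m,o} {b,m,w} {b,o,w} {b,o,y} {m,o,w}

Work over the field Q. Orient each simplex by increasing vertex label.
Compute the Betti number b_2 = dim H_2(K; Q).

b_2=2

n_0=7 n_1=19 n_2=11  [Q]
∂1: piv[ab,aj,am,ao,aw,ay] rk=6  ker:bj,bm,bo,bw,by,jo,jw,mo,mw,my,ow,oy,wy
∂2: piv[abo,aby,amy,aoy,awy,bjo,bmo,bmw,bow] rk=9  ker:boy,mow
b_2=(11−9)−0=2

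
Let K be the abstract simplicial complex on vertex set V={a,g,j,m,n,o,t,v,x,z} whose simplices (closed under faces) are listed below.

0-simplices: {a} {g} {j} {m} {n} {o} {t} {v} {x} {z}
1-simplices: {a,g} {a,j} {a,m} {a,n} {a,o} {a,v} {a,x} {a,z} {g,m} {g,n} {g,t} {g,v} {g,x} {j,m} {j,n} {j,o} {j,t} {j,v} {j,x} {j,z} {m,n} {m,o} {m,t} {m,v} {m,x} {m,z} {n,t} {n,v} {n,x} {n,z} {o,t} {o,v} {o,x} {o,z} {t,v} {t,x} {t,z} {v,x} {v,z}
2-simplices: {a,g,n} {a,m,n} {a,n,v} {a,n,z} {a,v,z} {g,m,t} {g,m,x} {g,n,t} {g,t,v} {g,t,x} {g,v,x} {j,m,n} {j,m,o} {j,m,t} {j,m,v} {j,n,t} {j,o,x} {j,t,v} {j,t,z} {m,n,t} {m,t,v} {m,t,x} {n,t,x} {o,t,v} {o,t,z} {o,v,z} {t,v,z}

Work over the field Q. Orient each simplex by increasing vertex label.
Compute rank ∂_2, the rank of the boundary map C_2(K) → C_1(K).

n_0=10 n_1=39 n_2=27  [Q]
∂1: piv[ag,aj,am,an,ao,av,ax,az,gt] rk=9  ker:gm,gn,gv,gx,jm,jn,jo,jt,jv,jx,jz,mn,mo,mt,mv,mx,mz,nt,nv,nx,nz,ot,ov,ox,oz,tv,tx,tz,vx,vz
∂2: piv[agn,amn,anv,anz,avz,gmt,gmx,gnt,gtv,gtx,gvx,jmn,jmo,jmt,jmv,jnt,jox,jtv,jtz,ntx,otv,otz,ovz] rk=23  ker:mnt,mtv,mtx,tvz
rk∂_2=23

rank∂_2=23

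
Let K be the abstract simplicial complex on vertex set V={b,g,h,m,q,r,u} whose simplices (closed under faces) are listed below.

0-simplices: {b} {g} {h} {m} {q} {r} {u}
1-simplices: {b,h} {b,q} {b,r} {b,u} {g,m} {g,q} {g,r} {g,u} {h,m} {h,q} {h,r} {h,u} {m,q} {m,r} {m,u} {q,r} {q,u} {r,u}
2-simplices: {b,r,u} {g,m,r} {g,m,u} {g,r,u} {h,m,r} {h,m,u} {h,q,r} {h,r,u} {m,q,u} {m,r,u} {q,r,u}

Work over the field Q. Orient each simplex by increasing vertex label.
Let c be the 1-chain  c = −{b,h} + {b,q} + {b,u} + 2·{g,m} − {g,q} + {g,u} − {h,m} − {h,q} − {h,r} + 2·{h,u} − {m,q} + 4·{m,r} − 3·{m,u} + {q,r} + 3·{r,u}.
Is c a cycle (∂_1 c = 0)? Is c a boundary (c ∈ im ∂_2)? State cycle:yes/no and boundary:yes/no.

cycle:no boundary:no

n_0=7 n_1=18 n_2=11  [Q]
∂1: piv[bh,bq,br,bu,gm,gq] rk=6  ker:gr,gu,hm,hq,hr,hu,mq,mr,mu,qr,qu,ru
∂2: piv[bru,gmr,gmu,gru,hmr,hmu,hqr,mqu,qru] rk=9  ker:hru,mru
∂1c = −{b} − 2·{g} + {m} − 3·{q} + {r} + 4·{u}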